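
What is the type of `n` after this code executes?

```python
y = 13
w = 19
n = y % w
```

int % int returns int (13 % 19 = 13)

int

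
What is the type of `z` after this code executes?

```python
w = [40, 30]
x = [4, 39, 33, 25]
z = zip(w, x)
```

zip() returns a zip iterator object

zip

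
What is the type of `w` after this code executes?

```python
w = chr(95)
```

chr() returns str (single character)

str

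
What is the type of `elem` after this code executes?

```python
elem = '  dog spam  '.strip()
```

str.strip() returns str

str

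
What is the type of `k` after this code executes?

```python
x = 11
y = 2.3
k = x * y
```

int * float returns float (11 * 2.3 = 25.3)

float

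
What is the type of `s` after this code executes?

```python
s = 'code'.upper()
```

str.upper() returns str

str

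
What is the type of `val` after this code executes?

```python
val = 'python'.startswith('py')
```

str.startswith() returns bool

bool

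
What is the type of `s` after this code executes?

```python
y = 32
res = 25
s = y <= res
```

Comparison operators return bool

bool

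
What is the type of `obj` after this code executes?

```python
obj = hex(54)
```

hex() returns str representation

str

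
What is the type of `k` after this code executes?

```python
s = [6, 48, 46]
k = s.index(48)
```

list.index() returns int

int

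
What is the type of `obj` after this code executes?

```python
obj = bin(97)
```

bin() returns str representation

str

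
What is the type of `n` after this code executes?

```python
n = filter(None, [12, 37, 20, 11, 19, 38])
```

filter() returns a filter iterator object

filter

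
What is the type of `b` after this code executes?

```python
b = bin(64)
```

bin() returns str representation

str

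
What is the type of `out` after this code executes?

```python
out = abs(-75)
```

abs() of int returns int

int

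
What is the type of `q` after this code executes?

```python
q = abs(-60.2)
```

abs() of float returns float

float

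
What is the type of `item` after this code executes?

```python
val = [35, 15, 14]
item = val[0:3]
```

Slicing a list always returns a list

list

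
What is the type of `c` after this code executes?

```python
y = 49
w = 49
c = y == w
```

Equality comparison returns bool

bool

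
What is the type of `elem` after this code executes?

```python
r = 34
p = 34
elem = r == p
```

Equality comparison returns bool

bool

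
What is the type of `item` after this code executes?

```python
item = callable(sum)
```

callable() returns bool

bool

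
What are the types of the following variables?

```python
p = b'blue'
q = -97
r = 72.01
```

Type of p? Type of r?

p is bytes; r is float

bytes, float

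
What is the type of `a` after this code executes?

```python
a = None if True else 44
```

Ternary: condition is True, if branch (None) taken → NoneType

NoneType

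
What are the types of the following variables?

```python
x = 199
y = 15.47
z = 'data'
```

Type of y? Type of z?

y is float; z is str

float, str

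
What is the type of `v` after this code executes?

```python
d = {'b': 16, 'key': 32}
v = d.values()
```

.values() returns a dict_values view object

dict_values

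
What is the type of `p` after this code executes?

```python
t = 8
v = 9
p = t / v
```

int / int always returns float in Python 3 (8 / 9 = 0.888889)

float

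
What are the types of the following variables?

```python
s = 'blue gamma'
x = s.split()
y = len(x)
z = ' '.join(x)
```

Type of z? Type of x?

str.join() returns str; str.split() returns list

str, list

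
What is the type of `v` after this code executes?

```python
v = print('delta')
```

print() returns None

NoneType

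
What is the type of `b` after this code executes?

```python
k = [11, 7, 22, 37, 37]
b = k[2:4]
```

Slicing a list always returns a list

list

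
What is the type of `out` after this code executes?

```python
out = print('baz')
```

print() returns None

NoneType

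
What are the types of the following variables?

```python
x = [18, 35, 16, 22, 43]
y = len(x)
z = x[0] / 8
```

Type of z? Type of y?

int / int returns float; len() returns int

float, int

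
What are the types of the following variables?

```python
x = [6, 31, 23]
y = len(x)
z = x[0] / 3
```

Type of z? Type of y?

int / int returns float; len() returns int

float, int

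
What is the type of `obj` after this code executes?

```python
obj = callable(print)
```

callable() returns bool

bool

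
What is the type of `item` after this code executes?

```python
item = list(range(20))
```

list(range(...)) returns list

list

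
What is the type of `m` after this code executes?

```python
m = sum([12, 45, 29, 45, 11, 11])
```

sum() of ints returns int

int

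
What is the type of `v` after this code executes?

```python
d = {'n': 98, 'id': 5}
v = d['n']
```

Accessing dict[str, int] with key 'n' returns int value 98

int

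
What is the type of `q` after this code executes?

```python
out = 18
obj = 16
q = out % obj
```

int % int returns int (18 % 16 = 2)

int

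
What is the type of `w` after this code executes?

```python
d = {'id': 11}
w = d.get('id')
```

dict.get() returns the value (int) when key is found

int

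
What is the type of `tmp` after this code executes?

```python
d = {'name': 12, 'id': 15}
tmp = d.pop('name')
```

dict.pop() returns the value (int)

int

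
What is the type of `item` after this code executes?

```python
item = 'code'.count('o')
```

str.count() returns int

int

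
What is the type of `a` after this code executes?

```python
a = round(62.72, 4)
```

round() with ndigits arg returns float

float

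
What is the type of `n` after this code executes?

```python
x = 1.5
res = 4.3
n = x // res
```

float // float returns float (floor division preserves float type)

float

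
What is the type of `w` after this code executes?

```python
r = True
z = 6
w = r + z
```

bool + int returns int (True is 1, so 1 + 6 = 7)

int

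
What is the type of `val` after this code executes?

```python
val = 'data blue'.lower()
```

str.lower() returns str

str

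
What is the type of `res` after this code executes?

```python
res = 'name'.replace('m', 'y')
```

str.replace() returns str

str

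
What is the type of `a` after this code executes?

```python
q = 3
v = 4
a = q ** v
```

int ** positive int returns int (3 ** 4 = 81)

int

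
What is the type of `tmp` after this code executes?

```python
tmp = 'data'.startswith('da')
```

str.startswith() returns bool

bool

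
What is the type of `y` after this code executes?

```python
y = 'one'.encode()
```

str.encode() returns bytes

bytes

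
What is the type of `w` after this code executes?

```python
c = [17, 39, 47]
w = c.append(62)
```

list.append() returns None (mutates in place)

NoneType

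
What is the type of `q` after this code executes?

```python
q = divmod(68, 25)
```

divmod() returns a tuple (quotient, remainder)

tuple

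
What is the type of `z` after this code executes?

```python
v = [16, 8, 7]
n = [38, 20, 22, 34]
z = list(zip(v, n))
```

list(zip(...)) returns a list of tuples

list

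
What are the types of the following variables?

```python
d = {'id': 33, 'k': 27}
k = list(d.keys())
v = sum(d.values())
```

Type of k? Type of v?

list(...) returns list; sum of int values returns int

list, int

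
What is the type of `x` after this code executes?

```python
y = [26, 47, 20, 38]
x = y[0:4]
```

Slicing a list always returns a list

list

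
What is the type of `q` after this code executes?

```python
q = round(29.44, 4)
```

round() with ndigits arg returns float

float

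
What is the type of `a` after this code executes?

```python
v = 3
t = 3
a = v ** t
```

int ** positive int returns int (3 ** 3 = 27)

int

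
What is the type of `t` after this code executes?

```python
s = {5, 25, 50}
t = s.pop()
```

Popping from a set of ints returns int

int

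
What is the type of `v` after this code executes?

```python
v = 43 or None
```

'or' returns first truthy value (43, int)

int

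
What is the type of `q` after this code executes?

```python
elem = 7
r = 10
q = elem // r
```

int // int returns int (7 // 10 = 0)

int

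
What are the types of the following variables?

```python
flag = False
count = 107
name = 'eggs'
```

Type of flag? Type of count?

flag is bool; count is int

bool, int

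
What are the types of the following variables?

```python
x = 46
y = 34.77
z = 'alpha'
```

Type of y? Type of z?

y is float; z is str

float, str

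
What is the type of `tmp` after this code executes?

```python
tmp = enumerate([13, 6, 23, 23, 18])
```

enumerate() returns an enumerate iterator object

enumerate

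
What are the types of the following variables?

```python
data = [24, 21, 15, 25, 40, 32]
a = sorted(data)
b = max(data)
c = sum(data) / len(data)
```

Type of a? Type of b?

sorted() returns list; max of ints returns int

list, int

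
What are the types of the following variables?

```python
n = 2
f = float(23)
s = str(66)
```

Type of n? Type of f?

n is int; f is float

int, float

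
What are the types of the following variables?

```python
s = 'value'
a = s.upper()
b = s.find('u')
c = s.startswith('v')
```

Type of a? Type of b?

str.upper() returns str; str.find() returns int

str, int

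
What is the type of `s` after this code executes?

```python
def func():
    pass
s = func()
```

A function with no return statement returns None

NoneType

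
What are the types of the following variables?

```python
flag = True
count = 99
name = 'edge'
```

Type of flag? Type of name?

flag is bool; name is str

bool, str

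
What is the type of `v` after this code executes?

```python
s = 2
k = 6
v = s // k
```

int // int returns int (2 // 6 = 0)

int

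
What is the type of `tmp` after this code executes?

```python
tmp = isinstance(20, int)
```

isinstance() returns bool

bool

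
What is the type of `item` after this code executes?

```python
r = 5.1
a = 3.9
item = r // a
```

float // float returns float (floor division preserves float type)

float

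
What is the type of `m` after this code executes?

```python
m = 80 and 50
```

'and' returns the last value when all truthy (50, which is int)

int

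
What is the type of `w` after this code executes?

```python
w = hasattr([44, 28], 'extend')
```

hasattr() returns bool

bool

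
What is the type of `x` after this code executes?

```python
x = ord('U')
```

ord() returns int (Unicode code point)

int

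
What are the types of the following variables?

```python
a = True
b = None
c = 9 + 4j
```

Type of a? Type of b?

a is bool; b is NoneType

bool, NoneType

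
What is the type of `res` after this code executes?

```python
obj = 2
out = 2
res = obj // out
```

int // int returns int (2 // 2 = 1)

int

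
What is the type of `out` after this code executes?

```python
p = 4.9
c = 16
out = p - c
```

float - int returns float (4.9 - 16 = -11.1)

float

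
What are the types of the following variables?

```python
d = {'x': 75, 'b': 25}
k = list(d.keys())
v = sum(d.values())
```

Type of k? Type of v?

list(...) returns list; sum of int values returns int

list, int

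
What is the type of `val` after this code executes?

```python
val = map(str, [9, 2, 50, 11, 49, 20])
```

map() returns a map iterator object

map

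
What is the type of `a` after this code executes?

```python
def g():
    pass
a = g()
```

A function with no return statement returns None

NoneType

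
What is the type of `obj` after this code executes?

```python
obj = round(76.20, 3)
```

round() with ndigits arg returns float

float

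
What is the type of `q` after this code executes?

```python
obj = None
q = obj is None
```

'is' comparison returns bool

bool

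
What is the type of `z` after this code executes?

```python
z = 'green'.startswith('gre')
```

str.startswith() returns bool

bool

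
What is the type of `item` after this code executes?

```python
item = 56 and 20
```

'and' returns the last value when all truthy (20, which is int)

int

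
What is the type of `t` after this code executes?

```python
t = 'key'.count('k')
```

str.count() returns int

int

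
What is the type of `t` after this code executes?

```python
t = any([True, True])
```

any() returns bool

bool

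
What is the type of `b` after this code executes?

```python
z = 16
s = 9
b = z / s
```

int / int always returns float in Python 3 (16 / 9 = 1.77778)

float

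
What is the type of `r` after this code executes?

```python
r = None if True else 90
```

Ternary: condition is True, if branch (None) taken → NoneType

NoneType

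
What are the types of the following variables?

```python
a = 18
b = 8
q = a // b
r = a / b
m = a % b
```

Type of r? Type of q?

int / int returns float; int // int returns int

float, int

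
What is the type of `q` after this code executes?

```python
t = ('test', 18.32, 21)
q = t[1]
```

Index 1 of tuple is 18.32 which is float

float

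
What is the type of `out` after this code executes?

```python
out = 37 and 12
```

'and' returns the last value when all truthy (12, which is int)

int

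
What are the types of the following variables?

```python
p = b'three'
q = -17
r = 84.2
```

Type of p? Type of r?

p is bytes; r is float

bytes, float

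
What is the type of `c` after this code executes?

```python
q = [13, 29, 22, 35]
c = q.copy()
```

list.copy() returns list

list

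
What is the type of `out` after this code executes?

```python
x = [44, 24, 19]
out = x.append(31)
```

list.append() returns None (mutates in place)

NoneType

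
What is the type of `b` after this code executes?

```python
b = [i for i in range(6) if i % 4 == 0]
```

A list comprehension [...] produces a list

list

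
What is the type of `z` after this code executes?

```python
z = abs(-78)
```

abs() of int returns int

int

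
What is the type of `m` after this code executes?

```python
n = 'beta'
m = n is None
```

'is' comparison returns bool

bool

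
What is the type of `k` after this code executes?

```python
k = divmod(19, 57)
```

divmod() returns a tuple (quotient, remainder)

tuple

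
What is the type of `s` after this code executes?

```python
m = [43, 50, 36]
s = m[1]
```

Indexing a list of ints returns int (m[1] = 50)

int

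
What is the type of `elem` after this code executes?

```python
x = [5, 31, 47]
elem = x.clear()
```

list.clear() returns None

NoneType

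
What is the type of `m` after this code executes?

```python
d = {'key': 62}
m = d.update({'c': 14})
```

dict.update() returns None

NoneType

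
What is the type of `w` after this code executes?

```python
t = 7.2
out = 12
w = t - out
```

float - int returns float (7.2 - 12 = -4.8)

float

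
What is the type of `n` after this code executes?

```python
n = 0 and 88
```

'and' returns the first falsy value (0, which is int)

int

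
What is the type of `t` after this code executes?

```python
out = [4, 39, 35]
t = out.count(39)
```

list.count() returns int

int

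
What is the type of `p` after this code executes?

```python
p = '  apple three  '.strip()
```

str.strip() returns str

str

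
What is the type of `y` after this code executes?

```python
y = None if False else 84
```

Ternary: condition is False, else branch (84) taken → int

int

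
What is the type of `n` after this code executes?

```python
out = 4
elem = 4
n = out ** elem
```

int ** positive int returns int (4 ** 4 = 256)

int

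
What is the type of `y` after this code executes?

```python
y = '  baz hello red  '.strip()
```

str.strip() returns str

str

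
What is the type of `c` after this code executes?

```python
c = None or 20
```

'or' with None returns the other value (20, int)

int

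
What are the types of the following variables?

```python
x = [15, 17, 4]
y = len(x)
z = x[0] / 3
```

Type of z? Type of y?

int / int returns float; len() returns int

float, int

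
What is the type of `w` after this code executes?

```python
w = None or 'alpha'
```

'or' with None returns the other value ('alpha', str)

str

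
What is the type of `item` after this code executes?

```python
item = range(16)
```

range() returns a range object

range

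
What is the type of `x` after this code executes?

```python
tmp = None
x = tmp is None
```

'is' comparison returns bool

bool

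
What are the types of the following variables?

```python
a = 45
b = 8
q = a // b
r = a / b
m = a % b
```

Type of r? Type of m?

int / int returns float; int % int returns int

float, int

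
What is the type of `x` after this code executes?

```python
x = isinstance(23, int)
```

isinstance() returns bool

bool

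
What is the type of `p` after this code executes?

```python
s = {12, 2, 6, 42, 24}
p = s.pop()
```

Popping from a set of ints returns int

int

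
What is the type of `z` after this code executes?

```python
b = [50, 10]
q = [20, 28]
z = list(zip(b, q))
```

list(zip(...)) returns a list of tuples

list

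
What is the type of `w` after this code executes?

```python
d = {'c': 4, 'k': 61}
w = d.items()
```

dict.items() returns a dict_items view

dict_items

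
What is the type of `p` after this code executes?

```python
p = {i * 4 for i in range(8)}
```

A set comprehension {expr for x in iterable} produces a set

set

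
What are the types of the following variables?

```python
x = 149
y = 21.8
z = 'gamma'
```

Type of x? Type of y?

x is int; y is float

int, float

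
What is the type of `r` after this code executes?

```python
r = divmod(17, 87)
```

divmod() returns a tuple (quotient, remainder)

tuple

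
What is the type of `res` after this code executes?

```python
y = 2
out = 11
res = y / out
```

int / int always returns float in Python 3 (2 / 11 = 0.181818)

float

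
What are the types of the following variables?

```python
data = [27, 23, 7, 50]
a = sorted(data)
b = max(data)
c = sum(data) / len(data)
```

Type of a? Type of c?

sorted() returns list; int / int returns float

list, float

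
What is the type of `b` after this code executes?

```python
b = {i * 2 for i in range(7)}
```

A set comprehension {expr for x in iterable} produces a set

set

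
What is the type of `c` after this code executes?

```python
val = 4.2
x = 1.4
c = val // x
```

float // float returns float (floor division preserves float type)

float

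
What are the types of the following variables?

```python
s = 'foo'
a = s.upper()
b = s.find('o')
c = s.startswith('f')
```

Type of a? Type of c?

str.upper() returns str; str.startswith() returns bool

str, bool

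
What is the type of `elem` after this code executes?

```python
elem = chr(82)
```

chr() returns str (single character)

str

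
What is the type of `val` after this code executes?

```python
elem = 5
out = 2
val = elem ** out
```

int ** positive int returns int (5 ** 2 = 25)

int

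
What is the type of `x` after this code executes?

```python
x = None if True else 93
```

Ternary: condition is True, if branch (None) taken → NoneType

NoneType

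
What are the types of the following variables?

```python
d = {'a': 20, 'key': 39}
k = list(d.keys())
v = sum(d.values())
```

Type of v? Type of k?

sum of int values returns int; list(...) returns list

int, list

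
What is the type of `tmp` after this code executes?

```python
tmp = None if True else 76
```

Ternary: condition is True, if branch (None) taken → NoneType

NoneType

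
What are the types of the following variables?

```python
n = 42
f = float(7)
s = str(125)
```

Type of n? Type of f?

n is int; f is float

int, float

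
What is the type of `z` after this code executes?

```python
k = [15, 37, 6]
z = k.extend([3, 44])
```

list.extend() returns None

NoneType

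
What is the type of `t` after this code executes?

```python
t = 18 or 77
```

'or' returns the first truthy value (18, which is int)

int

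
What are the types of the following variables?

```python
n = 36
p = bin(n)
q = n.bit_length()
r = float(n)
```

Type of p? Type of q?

bin() returns str; int.bit_length() returns int

str, int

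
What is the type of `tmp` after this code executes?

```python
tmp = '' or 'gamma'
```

'or' returns first truthy value ('gamma', which is str)

str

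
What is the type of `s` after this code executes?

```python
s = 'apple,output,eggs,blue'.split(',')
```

str.split() returns list

list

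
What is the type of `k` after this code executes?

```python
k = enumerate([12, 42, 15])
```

enumerate() returns an enumerate iterator object

enumerate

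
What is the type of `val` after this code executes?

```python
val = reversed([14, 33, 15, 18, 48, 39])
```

reversed() on a list returns a list_reverseiterator

list_reverseiterator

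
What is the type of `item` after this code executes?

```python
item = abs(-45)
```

abs() of int returns int

int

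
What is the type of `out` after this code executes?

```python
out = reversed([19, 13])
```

reversed() on a list returns a list_reverseiterator

list_reverseiterator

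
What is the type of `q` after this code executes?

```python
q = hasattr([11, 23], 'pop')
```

hasattr() returns bool

bool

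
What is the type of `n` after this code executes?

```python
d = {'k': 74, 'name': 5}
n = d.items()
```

dict.items() returns a dict_items view

dict_items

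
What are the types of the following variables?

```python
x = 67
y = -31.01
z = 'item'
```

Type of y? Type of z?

y is float; z is str

float, str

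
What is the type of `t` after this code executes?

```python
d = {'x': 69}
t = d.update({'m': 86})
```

dict.update() returns None

NoneType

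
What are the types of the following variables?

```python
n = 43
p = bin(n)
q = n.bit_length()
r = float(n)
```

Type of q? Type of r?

int.bit_length() returns int; float() returns float

int, float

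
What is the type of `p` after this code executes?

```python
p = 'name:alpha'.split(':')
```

str.split() returns list

list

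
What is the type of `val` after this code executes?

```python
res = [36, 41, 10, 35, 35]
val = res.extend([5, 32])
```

list.extend() returns None

NoneType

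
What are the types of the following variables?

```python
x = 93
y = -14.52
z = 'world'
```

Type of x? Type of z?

x is int; z is str

int, str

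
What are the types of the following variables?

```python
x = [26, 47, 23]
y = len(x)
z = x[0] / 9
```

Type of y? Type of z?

len() returns int; int / int returns float

int, float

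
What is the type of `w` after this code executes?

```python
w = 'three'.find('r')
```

str.find() returns int (index, or -1)

int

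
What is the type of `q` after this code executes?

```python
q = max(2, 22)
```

max() of ints returns int

int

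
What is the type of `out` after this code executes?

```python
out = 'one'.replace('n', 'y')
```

str.replace() returns str

str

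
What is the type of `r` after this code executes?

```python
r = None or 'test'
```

'or' with None returns the other value ('test', str)

str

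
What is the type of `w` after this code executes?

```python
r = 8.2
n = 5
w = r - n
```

float - int returns float (8.2 - 5 = 3.2)

float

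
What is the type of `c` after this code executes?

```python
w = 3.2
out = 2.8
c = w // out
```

float // float returns float (floor division preserves float type)

float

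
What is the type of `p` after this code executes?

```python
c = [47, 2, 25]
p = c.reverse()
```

list.reverse() returns None

NoneType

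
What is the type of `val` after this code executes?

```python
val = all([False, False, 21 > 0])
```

all() returns bool

bool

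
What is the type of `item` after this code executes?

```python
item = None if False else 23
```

Ternary: condition is False, else branch (23) taken → int

int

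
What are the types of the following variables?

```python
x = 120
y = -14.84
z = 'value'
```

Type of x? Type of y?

x is int; y is float

int, float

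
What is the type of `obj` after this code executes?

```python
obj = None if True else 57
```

Ternary: condition is True, if branch (None) taken → NoneType

NoneType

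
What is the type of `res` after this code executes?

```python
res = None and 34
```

'and' returns first falsy value (None)

NoneType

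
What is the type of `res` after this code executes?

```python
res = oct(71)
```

oct() returns str representation

str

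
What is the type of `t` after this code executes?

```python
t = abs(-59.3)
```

abs() of float returns float

float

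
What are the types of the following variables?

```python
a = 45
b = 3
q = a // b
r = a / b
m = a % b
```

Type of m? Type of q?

int % int returns int; int // int returns int

int, int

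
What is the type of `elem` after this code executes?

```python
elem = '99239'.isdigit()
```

str.isdigit() returns bool

bool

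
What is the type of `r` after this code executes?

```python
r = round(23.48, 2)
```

round() with ndigits arg returns float

float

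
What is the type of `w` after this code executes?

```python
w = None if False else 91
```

Ternary: condition is False, else branch (91) taken → int

int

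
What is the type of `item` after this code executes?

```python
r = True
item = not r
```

'not' always returns bool

bool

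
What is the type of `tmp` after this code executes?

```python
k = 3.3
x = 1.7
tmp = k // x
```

float // float returns float (floor division preserves float type)

float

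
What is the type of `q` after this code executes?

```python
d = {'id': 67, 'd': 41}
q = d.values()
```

.values() returns a dict_values view object

dict_values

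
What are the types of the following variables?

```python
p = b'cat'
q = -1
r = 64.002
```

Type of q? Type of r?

q is int; r is float

int, float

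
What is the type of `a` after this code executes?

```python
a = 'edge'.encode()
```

str.encode() returns bytes

bytes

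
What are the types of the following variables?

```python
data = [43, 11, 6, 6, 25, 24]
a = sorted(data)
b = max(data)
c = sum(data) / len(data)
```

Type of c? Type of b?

int / int returns float; max of ints returns int

float, int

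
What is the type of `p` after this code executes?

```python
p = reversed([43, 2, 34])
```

reversed() on a list returns a list_reverseiterator

list_reverseiterator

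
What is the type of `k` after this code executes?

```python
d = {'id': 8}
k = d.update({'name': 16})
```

dict.update() returns None

NoneType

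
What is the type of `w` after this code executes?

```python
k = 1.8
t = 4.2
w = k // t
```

float // float returns float (floor division preserves float type)

float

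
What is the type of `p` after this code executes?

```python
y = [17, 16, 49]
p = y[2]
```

Indexing a list of ints returns int (y[2] = 49)

int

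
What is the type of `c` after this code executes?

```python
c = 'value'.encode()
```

str.encode() returns bytes

bytes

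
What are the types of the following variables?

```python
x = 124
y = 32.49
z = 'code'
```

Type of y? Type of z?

y is float; z is str

float, str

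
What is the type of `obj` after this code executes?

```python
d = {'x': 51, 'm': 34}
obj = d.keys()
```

.keys() returns a dict_keys view object

dict_keys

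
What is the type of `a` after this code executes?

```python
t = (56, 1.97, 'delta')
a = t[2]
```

Index 2 of tuple is 'delta' which is str

str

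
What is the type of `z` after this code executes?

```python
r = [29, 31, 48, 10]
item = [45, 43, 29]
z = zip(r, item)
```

zip() returns a zip iterator object

zip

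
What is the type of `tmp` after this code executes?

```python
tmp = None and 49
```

'and' returns first falsy value (None)

NoneType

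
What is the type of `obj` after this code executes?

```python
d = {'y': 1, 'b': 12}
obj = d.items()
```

dict.items() returns a dict_items view

dict_items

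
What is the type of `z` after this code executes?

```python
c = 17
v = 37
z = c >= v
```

Comparison operators return bool

bool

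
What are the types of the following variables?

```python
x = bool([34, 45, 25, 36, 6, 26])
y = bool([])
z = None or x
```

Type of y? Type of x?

bool() returns bool; bool() returns bool

bool, bool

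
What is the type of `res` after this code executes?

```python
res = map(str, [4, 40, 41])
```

map() returns a map iterator object

map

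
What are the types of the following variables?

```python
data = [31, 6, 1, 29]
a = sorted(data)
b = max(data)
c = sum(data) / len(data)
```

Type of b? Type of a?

max of ints returns int; sorted() returns list

int, list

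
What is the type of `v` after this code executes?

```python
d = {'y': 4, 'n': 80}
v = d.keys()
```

.keys() returns a dict_keys view object

dict_keys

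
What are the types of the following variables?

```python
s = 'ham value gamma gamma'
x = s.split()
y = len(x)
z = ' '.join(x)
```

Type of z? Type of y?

str.join() returns str; len() returns int

str, int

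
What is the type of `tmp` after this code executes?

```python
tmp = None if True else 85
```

Ternary: condition is True, if branch (None) taken → NoneType

NoneType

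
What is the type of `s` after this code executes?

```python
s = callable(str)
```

callable() returns bool

bool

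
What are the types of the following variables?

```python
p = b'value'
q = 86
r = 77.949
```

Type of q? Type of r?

q is int; r is float

int, float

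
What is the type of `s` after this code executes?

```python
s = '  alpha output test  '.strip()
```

str.strip() returns str

str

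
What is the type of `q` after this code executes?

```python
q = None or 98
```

'or' with None returns the other value (98, int)

int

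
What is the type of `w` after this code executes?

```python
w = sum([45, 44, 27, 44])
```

sum() of ints returns int

int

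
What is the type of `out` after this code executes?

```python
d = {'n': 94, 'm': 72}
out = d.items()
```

dict.items() returns a dict_items view

dict_items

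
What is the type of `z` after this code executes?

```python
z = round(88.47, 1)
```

round() with ndigits arg returns float

float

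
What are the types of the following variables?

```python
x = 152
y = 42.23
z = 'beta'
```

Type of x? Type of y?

x is int; y is float

int, float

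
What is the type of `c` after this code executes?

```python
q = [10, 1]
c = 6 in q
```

'in' operator returns bool

bool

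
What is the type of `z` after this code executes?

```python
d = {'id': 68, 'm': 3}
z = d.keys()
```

.keys() returns a dict_keys view object

dict_keys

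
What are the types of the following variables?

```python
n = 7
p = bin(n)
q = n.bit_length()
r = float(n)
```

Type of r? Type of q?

float() returns float; int.bit_length() returns int

float, int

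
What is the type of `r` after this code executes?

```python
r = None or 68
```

'or' with None returns the other value (68, int)

int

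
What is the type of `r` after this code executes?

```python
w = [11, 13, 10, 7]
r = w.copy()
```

list.copy() returns list

list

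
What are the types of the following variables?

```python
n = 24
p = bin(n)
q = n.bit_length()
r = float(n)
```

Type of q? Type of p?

int.bit_length() returns int; bin() returns str

int, str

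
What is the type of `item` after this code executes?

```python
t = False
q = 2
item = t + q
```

bool + int returns int (False is 0, so 0 + 2 = 2)

int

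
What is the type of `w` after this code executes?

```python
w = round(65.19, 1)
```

round() with ndigits arg returns float

float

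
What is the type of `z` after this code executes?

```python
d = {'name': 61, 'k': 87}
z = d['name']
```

Accessing dict[str, int] with key 'name' returns int value 61

int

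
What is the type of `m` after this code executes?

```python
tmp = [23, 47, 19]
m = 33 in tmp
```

'in' operator returns bool

bool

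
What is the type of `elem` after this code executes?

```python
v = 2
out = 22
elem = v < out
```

Comparison operators return bool

bool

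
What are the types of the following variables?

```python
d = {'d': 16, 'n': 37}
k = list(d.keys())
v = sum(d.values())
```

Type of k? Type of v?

list(...) returns list; sum of int values returns int

list, int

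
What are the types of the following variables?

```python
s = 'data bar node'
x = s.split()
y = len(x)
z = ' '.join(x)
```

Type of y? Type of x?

len() returns int; str.split() returns list

int, list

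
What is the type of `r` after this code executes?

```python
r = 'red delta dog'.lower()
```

str.lower() returns str

str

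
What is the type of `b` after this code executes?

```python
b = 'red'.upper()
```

str.upper() returns str

str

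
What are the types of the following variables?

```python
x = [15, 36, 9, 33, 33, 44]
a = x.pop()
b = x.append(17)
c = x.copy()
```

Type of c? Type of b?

list.copy() returns list; list.append() returns None

list, NoneType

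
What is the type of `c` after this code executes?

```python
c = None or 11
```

'or' with None returns the other value (11, int)

int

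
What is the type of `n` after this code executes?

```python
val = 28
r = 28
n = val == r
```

Equality comparison returns bool

bool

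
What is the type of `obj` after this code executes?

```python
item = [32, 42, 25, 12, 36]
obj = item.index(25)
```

list.index() returns int

int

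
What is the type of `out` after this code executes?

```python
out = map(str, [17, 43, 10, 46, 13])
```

map() returns a map iterator object

map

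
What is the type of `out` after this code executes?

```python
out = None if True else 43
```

Ternary: condition is True, if branch (None) taken → NoneType

NoneType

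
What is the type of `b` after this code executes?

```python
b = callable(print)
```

callable() returns bool

bool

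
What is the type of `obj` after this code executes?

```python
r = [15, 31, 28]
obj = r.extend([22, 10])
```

list.extend() returns None

NoneType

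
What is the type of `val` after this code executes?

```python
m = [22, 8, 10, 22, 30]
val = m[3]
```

Indexing a list of ints returns int (m[3] = 22)

int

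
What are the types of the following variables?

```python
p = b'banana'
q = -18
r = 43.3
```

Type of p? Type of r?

p is bytes; r is float

bytes, float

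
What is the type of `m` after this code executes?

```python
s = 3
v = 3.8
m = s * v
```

int * float returns float (3 * 3.8 = 11.4)

float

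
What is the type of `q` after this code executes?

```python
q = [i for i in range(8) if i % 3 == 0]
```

A list comprehension [...] produces a list

list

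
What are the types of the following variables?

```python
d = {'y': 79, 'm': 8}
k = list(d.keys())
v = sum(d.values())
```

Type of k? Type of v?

list(...) returns list; sum of int values returns int

list, int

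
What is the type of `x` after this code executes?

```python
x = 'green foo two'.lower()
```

str.lower() returns str

str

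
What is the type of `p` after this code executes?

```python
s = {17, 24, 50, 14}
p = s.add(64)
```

set.add() returns None (mutates in place)

NoneType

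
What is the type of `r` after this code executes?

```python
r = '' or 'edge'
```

'or' returns first truthy value ('edge', which is str)

str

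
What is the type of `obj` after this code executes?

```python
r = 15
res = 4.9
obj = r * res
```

int * float returns float (15 * 4.9 = 73.5)

float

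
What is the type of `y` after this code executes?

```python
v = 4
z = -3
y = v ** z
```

int ** negative int returns float

float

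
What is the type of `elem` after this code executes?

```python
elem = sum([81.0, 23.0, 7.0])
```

sum() of floats returns float

float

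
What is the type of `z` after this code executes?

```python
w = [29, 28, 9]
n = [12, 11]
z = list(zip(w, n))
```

list(zip(...)) returns a list of tuples

list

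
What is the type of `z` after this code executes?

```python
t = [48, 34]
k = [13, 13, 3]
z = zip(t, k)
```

zip() returns a zip iterator object

zip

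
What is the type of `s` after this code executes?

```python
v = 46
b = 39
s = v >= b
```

Comparison operators return bool

bool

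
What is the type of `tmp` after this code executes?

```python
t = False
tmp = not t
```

'not' always returns bool

bool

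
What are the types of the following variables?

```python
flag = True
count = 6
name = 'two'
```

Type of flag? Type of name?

flag is bool; name is str

bool, str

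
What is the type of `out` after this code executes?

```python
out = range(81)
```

range() returns a range object

range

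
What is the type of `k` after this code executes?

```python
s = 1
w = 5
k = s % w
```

int % int returns int (1 % 5 = 1)

int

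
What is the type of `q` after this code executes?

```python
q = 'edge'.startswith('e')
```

str.startswith() returns bool

bool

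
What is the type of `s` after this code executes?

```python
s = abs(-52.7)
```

abs() of float returns float

float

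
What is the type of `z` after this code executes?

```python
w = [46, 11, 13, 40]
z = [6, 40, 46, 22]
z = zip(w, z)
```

zip() returns a zip iterator object

zip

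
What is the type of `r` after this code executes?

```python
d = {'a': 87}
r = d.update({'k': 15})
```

dict.update() returns None

NoneType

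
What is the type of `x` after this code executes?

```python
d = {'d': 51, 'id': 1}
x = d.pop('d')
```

dict.pop() returns the value (int)

int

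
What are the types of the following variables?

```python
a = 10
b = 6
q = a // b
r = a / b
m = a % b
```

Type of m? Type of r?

int % int returns int; int / int returns float

int, float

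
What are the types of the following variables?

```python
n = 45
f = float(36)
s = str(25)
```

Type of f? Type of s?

f is float; s is str

float, str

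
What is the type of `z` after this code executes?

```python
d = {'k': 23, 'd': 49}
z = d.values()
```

.values() returns a dict_values view object

dict_values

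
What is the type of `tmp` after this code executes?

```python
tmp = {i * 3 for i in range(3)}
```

A set comprehension {expr for x in iterable} produces a set

set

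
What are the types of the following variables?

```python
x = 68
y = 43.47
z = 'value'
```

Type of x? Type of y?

x is int; y is float

int, float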